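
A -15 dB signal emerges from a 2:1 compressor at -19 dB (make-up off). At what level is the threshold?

-23 dB

Gain reduction = -15 − (-19) = 4 dB; output overshoot = GR / (R − 1) = 4 / 1 = 4 dB.
Threshold = output − output overshoot = -19 − 4 = -23 dB.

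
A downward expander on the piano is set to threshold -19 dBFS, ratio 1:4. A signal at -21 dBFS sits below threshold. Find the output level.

-27 dBFS

The input is 2 dB below the -19 dBFS threshold.
A 1:4 expander multiplies undershoot by 4: 2 × 4 = 8 dB below threshold.
Output = -19 − 8 = -27 dBFS.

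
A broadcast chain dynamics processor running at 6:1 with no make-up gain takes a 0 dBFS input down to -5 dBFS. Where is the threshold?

-6 dBFS

Let T be the threshold. Output overshoot = (input overshoot)/R, so -5 − T = (0 − T)/6.
6·(-5 − T) = 0 − T → 5·T = -30 − 0 = -30.
T = -30/5 = -6 dBFS.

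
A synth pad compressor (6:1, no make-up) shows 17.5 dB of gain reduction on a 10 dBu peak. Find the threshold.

Gain reduction = 10 − (-7.5) = 17.5 dB; output overshoot = GR / (R − 1) = 17.5 / 5 = 3.5 dB.
Threshold = output − output overshoot = -7.5 − 3.5 = -11 dBu.

-11 dBu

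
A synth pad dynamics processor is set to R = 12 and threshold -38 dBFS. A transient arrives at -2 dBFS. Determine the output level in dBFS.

-35 dBFS

-2 dBFS sits 36 dB over threshold.
12:1 compression reduces that to 36/12 = 3 dB over.
So the level is -38 + 3 = -35 dBFS.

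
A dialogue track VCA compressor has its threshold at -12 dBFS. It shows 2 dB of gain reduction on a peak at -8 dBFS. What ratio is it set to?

Input overshoot = -8 − (-12) = 4 dB.
Output overshoot = 4 − 2 = 2 dB.
Ratio = input overshoot / output overshoot = 4 / 2 = 2.

2:1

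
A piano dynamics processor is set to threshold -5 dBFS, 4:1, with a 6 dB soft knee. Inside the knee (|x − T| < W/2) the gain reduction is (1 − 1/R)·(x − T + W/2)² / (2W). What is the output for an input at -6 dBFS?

-6.25 dBFS

x − T + W/2 = -6 − (-5) + 3 = 2.
GR = (1 − 1/4) × 2² / 12 = 0.75 × 4 / 12 = 0.25 dB.
Output = -6 − 0.25 = -6.25 dBFS.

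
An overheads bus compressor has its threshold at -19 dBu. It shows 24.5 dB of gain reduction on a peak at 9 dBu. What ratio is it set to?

8:1

Input overshoot = 9 − (-19) = 28 dB.
Output overshoot = 28 − 24.5 = 3.5 dB.
Ratio = input overshoot / output overshoot = 28 / 3.5 = 8.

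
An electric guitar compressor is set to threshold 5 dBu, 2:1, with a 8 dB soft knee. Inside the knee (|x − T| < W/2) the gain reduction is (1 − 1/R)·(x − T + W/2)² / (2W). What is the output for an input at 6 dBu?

x − T + W/2 = 6 − 5 + 4 = 5.
GR = (1 − 1/2) × 5² / 16 = 0.5 × 25 / 16 = 0.78125 dB.
Output = 6 − 0.78125 = 5.21875 dBu.

5.21875 dBu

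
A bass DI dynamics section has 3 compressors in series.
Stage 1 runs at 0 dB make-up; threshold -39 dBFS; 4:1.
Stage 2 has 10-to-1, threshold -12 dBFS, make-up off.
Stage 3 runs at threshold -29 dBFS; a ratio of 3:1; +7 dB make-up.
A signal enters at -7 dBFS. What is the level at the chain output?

Stage 1: -7 dBFS is 32 dB over -39 dBFS; at 4:1 that becomes 8 dB over, giving -31 dBFS.
Stage 2: -31 dBFS ≤ -12 dBFS, so stage 2 doesn't engage; output -31 dBFS.
Stage 3: below threshold (-31 ≤ -29); passes unchanged; make-up brings it to -24 dBFS.

-24 dBFS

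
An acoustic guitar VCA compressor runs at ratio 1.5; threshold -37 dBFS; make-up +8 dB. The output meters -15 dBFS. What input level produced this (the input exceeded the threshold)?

Remove make-up: -15 − 8 = -23 dBFS.
That's 14 dB above the -37 dBFS threshold.
Undo the ratio: input overshoot = 14 × 1.5 = 21 dB, giving input = -16 dBFS.

-16 dBFS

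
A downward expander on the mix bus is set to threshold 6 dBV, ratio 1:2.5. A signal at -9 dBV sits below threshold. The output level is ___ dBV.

Below threshold, a 1:2.5 expander applies gain = (2.5−1)×(T − x) of attenuation.
(2.5−1) × 15 = 22.5 dB, so output = -9 − 22.5 = -31.5 dBV.

-31.5 dBV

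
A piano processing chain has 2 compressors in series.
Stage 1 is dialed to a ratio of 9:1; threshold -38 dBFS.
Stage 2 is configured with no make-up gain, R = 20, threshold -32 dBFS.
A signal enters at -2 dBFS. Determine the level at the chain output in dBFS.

-34 dBFS

Stage 1: -2 dBFS is 36 dB over -38 dBFS; at 9:1 that becomes 4 dB over, giving -34 dBFS.
Stage 2: -34 dBFS ≤ -32 dBFS, so stage 2 doesn't engage; output -34 dBFS.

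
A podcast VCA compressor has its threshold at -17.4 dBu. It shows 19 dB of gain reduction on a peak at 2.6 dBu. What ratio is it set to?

Input overshoot = 2.6 − (-17.4) = 20 dB.
Output overshoot = 20 − 19 = 1 dB.
Ratio = input overshoot / output overshoot = 20 / 1 = 20.

20:1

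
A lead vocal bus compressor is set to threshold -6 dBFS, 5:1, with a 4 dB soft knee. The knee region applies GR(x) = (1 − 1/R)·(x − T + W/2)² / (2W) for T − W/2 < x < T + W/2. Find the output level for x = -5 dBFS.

-5.9 dBFS

x − T + W/2 = -5 − (-6) + 2 = 3.
GR = (1 − 1/5) × 3² / 8 = 0.8 × 9 / 8 = 0.9 dB.
Output = -5 − 0.9 = -5.9 dBFS.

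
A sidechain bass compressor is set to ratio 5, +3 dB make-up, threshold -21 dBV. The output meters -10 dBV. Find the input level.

Remove make-up: -10 − 3 = -13 dBV.
The compressed level sits -13 − (-21) = 8 dB over threshold.
Input overshoot = R × output overshoot = 40 dB → input = -21 + 40 = 19 dBV.

19 dBV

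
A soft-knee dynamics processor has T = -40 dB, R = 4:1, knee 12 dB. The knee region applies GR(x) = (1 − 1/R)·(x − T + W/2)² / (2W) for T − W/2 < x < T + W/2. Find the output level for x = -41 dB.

x − T + W/2 = -41 − (-40) + 6 = 5.
GR = (1 − 1/4) × 5² / 24 = 0.75 × 25 / 24 = 0.78125 dB.
Output = -41 − 0.78125 = -41.78125 dB.

-41.78125 dB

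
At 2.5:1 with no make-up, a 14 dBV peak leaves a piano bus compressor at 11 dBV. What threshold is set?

Gain reduction = 14 − 11 = 3 dB; output overshoot = GR / (R − 1) = 3 / 1.5 = 2 dB.
Threshold = output − output overshoot = 11 − 2 = 9 dBV.

9 dBV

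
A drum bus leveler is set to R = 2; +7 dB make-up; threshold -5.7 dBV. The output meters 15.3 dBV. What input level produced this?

22.3 dBV

Before make-up, the level was 15.3 − 7 = 8.3 dBV.
That's 14 dB above the -5.7 dBV threshold.
Undo the ratio: input overshoot = 14 × 2 = 28 dB, giving input = 22.3 dBV.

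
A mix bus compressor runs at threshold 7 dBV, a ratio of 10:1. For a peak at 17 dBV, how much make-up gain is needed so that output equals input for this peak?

9 dB

Without make-up, output = threshold + overshoot/10 = 7 + 1 = 8 dBV.
Gap to target: 9 dB.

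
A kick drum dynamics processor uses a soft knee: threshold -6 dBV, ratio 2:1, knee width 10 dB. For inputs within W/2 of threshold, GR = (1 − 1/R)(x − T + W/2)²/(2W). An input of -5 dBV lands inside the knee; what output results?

x − T + W/2 = -5 − (-6) + 5 = 6.
GR = (1 − 1/2) × 6² / 20 = 0.5 × 36 / 20 = 0.9 dB.
Output = -5 − 0.9 = -5.9 dBV.

-5.9 dBV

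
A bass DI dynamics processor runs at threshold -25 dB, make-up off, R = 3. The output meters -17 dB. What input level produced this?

Post-compression overshoot = -17 − (-25) = 8 dB.
Input overshoot = R × output overshoot = 24 dB → input = -25 + 24 = -1 dB.

-1 dB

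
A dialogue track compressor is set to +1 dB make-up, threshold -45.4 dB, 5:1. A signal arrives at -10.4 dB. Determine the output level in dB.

Overshoot: -10.4 − (-45.4) = 35 dB.
At 5:1 the overshoot is divided by 5, leaving 7 dB above threshold.
That puts the output at -38.4 dB; make-up adds 1 dB, giving -37.4 dB.

-37.4 dB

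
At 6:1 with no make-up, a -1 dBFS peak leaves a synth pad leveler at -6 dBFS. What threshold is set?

Gain reduction = -1 − (-6) = 5 dB; output overshoot = GR / (R − 1) = 5 / 5 = 1 dB.
Threshold = output − output overshoot = -6 − 1 = -7 dBFS.

-7 dBFS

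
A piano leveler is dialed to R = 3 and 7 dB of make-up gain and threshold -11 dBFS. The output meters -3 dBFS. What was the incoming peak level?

Before make-up, the level was -3 − 7 = -10 dBFS.
The compressed level sits -10 − (-11) = 1 dB over threshold.
Undo the ratio: input overshoot = 1 × 3 = 3 dB, giving input = -8 dBFS.

-8 dBFS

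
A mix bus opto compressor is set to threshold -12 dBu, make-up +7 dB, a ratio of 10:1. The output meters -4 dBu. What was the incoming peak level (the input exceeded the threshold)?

Remove make-up: -4 − 7 = -11 dBu.
Post-compression overshoot = -11 − (-12) = 1 dB.
Undo the ratio: input overshoot = 1 × 10 = 10 dB, giving input = -2 dBu.

-2 dBu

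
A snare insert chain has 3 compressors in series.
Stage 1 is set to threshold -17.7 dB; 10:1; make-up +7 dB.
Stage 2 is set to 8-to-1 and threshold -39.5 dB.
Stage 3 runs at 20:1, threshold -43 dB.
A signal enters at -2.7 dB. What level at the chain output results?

-42.635625 dB

Stage 1: -2.7 dB is 15 dB over -17.7 dB; at 10:1 that becomes 1.5 dB over, giving -16.2 dB; +7 dB make-up → -9.2 dB.
Stage 2: overshoot 30.3 dB → 30.3/8 = 3.7875 dB → -35.7125 dB.
Stage 3: overshoot 7.2875 dB → 7.2875/20 = 0.364375 dB → -42.635625 dB.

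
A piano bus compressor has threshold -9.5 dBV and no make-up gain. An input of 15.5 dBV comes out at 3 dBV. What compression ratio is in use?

Input overshoot = 15.5 − (-9.5) = 25 dB; output overshoot = 3 − (-9.5) = 12.5 dB.
Ratio = 25 / 12.5 = 2.

2:1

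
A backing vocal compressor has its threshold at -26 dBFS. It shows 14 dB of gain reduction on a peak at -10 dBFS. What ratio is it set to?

8:1

Input overshoot = -10 − (-26) = 16 dB.
Output overshoot = 16 − 14 = 2 dB.
Ratio = input overshoot / output overshoot = 16 / 2 = 8.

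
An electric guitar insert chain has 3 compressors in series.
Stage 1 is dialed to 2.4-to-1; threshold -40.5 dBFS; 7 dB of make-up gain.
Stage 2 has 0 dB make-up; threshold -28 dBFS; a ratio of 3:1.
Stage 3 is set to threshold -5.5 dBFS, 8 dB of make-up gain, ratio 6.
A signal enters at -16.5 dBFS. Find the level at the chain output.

Stage 1: -16.5 dBFS is 24 dB over -40.5 dBFS; at 2.4:1 that becomes 10 dB over, giving -30.5 dBFS; +7 dB make-up → -23.5 dBFS.
Stage 2: -23.5 dBFS is 4.5 dB over -28 dBFS; at 3:1 that becomes 1.5 dB over, giving -26.5 dBFS.
Stage 3: -26.5 dBFS ≤ -5.5 dBFS, so stage 3 doesn't engage; make-up brings it to -18.5 dBFS.

-18.5 dBFS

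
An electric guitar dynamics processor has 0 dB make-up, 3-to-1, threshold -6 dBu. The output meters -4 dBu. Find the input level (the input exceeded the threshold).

Post-compression overshoot = -4 − (-6) = 2 dB.
Before 3:1 compression the overshoot was 2 × 3 = 6 dB, so input = -6 + 6 = 0 dBu.

0 dBu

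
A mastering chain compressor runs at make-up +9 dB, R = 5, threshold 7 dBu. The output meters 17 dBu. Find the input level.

Remove make-up: 17 − 9 = 8 dBu.
That's 1 dB above the 7 dBu threshold.
Undo the ratio: input overshoot = 1 × 5 = 5 dB, giving input = 12 dBu.

12 dBu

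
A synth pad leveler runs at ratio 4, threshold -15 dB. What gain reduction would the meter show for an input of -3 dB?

9 dB

-3 dB exceeds the threshold by 12 dB.
At 4:1, output sits 12/4 = 3 dB above threshold.
Gain reduction = 12 − 3 = 9 dB.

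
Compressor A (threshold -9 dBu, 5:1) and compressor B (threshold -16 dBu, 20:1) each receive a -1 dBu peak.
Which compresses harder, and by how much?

A: 8 dB over, compressed to 1.6 dB over, so 6.4 dB of GR.
B: 15 dB over, compressed to 0.75 dB over, so 14.25 dB of GR.
B reduces 7.85 dB more.

B, by 7.85 dB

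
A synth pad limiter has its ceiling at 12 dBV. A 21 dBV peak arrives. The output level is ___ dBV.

12 dBV

At ∞:1, everything above 12 dBV is held at the ceiling.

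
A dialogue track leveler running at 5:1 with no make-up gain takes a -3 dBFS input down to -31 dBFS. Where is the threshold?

Gain reduction = -3 − (-31) = 28 dB; output overshoot = GR / (R − 1) = 28 / 4 = 7 dB.
Threshold = output − output overshoot = -31 − 7 = -38 dBFS.

-38 dBFS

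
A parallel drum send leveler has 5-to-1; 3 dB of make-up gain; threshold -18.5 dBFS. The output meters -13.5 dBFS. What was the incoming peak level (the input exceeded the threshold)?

-8.5 dBFS

Remove make-up: -13.5 − 3 = -16.5 dBFS.
That's 2 dB above the -18.5 dBFS threshold.
Input overshoot = R × output overshoot = 10 dB → input = -18.5 + 10 = -8.5 dBFS.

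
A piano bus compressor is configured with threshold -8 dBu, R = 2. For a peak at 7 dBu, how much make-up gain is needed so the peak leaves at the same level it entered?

7.5 dB

Without make-up, output = threshold + overshoot/2 = -8 + 7.5 = -0.5 dBu.
Gap to target: 7.5 dB.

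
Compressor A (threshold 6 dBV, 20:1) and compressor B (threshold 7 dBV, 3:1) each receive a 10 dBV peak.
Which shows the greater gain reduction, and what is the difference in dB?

A, by 1.8 dB

A: GR = 4 − 4/20 = 3.8 dB.
B: GR = 3 − 3/3 = 2 dB.
Difference: 1.8 dB in favour of A.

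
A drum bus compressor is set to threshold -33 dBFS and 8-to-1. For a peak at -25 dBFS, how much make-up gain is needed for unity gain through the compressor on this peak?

Without make-up, output = threshold + overshoot/8 = -33 + 1 = -32 dBFS.
Gap to target: 7 dB.

7 dB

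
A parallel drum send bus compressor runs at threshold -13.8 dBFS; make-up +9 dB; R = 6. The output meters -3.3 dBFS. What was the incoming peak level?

Stripping the +9 dB make-up gives -12.3 dBFS at the gain stage.
The compressed level sits -12.3 − (-13.8) = 1.5 dB over threshold.
Input overshoot = R × output overshoot = 9 dB → input = -13.8 + 9 = -4.8 dBFS.

-4.8 dBFS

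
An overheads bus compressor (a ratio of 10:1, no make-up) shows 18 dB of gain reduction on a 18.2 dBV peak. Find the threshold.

-1.8 dBV

Gain reduction = 18.2 − 0.2 = 18 dB; output overshoot = GR / (R − 1) = 18 / 9 = 2 dB.
Threshold = output − output overshoot = 0.2 − 2 = -1.8 dBV.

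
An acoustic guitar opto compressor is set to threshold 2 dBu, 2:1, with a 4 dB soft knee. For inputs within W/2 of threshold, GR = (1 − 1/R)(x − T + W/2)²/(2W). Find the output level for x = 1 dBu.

x − T + W/2 = 1 − 2 + 2 = 1.
GR = (1 − 1/2) × 1² / 8 = 0.5 × 1 / 8 = 0.0625 dB.
Output = 1 − 0.0625 = 0.9375 dBu.

0.9375 dBu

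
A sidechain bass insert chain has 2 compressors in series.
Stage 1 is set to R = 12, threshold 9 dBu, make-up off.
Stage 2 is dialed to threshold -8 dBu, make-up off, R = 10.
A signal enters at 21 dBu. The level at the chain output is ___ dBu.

-6.2 dBu

Stage 1: 21 dBu is 12 dB over 9 dBu; at 12:1 that becomes 1 dB over, giving 10 dBu.
Stage 2: overshoot 18 dB → 18/10 = 1.8 dB → -6.2 dBu.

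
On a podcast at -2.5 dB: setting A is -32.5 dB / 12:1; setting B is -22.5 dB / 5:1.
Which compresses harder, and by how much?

A: GR = 30 − 30/12 = 27.5 dB.
B: GR = 20 − 20/5 = 16 dB.
Difference: 11.5 dB in favour of A.

A, by 11.5 dB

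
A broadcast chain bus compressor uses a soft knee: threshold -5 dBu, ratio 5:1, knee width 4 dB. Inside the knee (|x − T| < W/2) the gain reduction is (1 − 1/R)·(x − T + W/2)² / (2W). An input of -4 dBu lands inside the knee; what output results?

-4.9 dBu

x − T + W/2 = -4 − (-5) + 2 = 3.
GR = (1 − 1/5) × 3² / 8 = 0.8 × 9 / 8 = 0.9 dB.
Output = -4 − 0.9 = -4.9 dBu.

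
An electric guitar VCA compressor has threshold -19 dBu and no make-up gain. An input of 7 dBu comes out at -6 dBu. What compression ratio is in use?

2:1

Input overshoot = 7 − (-19) = 26 dB; output overshoot = -6 − (-19) = 13 dB.
Ratio = 26 / 13 = 2.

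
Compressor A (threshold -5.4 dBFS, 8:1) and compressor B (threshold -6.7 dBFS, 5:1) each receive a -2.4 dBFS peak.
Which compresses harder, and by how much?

A: 3 dB over, compressed to 0.375 dB over, so 2.625 dB of GR.
B: 4.3 dB over, compressed to 0.86 dB over, so 3.44 dB of GR.
Difference: 0.815 dB in favour of B.

B, by 0.815 dB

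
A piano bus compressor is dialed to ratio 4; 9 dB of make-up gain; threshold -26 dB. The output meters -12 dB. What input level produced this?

-6 dB

Stripping the +9 dB make-up gives -21 dB at the gain stage.
That's 5 dB above the -26 dB threshold.
Input overshoot = R × output overshoot = 20 dB → input = -26 + 20 = -6 dB.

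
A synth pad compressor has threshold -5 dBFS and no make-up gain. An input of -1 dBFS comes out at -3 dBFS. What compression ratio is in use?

Input overshoot = -1 − (-5) = 4 dB; output overshoot = -3 − (-5) = 2 dB.
Ratio = 4 / 2 = 2.

2:1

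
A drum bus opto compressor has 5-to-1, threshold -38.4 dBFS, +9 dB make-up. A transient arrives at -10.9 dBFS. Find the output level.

-10.9 dBFS sits 27.5 dB over threshold.
The 27.5 dB excess becomes 5.5 dB after 5:1 reduction.
So the level is -38.4 + 5.5 = -32.9 dBFS; make-up adds 9 dB, giving -23.9 dBFS.

-23.9 dBFS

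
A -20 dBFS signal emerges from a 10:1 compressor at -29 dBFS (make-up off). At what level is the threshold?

Let T be the threshold. Output overshoot = (input overshoot)/R, so -29 − T = (-20 − T)/10.
10·(-29 − T) = -20 − T → 9·T = -290 − (-20) = -270.
T = -270/9 = -30 dBFS.

-30 dBFS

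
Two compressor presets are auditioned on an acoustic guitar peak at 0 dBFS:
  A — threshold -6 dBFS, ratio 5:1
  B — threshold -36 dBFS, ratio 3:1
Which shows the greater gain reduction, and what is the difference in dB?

B, by 19.2 dB

A: overshoot 6 dB → output overshoot 1.2 dB → GR 4.8 dB.
B: overshoot 36 dB → output overshoot 12 dB → GR 24 dB.
B applies 19.2 dB more gain reduction.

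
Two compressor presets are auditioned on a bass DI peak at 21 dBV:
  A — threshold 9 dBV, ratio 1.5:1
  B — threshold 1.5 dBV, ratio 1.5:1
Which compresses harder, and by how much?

A: 12 dB over, compressed to 8 dB over, so 4 dB of GR.
B: 19.5 dB over, compressed to 13 dB over, so 6.5 dB of GR.
B reduces 2.5 dB more.

B, by 2.5 dB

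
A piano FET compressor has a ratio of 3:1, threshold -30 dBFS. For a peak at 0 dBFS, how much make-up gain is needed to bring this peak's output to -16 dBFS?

4 dB

Overshoot 30 dB → 30/3 = 10 dB after compression, so the compressed level is -30 + 10 = -20 dBFS.
Make-up = target − compressed = -16 − (-20) = 4 dB.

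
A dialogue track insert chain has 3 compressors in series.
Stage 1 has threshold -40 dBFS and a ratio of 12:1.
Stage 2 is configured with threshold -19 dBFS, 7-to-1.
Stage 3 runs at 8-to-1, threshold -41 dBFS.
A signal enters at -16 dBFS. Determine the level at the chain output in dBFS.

-40.625 dBFS

Stage 1: -16 dBFS is 24 dB over -40 dBFS; at 12:1 that becomes 2 dB over, giving -38 dBFS.
Stage 2: -38 dBFS is at or below the -19 dBFS threshold — no compression; output -38 dBFS.
Stage 3: -38 dBFS is 3 dB over -41 dBFS; at 8:1 that becomes 0.375 dB over, giving -40.625 dBFS.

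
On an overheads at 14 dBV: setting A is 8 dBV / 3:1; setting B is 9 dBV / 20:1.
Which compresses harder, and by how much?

B, by 0.75 dB

A: overshoot 6 dB → output overshoot 2 dB → GR 4 dB.
B: overshoot 5 dB → output overshoot 0.25 dB → GR 4.75 dB.
Difference: 0.75 dB in favour of B.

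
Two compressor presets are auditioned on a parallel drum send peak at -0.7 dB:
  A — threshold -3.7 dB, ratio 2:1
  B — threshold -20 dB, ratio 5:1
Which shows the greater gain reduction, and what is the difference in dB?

A: GR = 3 − 3/2 = 1.5 dB.
B: GR = 19.3 − 19.3/5 = 15.44 dB.
B reduces 13.94 dB more.

B, by 13.94 dB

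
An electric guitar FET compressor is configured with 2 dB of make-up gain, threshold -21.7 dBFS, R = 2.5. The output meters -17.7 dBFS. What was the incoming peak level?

-16.7 dBFS

Remove make-up: -17.7 − 2 = -19.7 dBFS.
The compressed level sits -19.7 − (-21.7) = 2 dB over threshold.
Before 2.5:1 compression the overshoot was 2 × 2.5 = 5 dB, so input = -21.7 + 5 = -16.7 dBFS.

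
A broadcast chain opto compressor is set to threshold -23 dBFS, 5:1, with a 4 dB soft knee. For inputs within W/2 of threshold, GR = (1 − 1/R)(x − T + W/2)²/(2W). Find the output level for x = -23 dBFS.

-23.4 dBFS

x − T + W/2 = -23 − (-23) + 2 = 2.
GR = (1 − 1/5) × 2² / 8 = 0.8 × 4 / 8 = 0.4 dB.
Output = -23 − 0.4 = -23.4 dBFS.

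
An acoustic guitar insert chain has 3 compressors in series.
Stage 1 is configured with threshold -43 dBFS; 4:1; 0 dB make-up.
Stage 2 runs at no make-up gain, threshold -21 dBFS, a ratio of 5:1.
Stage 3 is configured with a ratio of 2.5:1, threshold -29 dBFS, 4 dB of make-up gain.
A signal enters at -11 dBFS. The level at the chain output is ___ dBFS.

-31 dBFS

Stage 1: -11 dBFS is 32 dB over -43 dBFS; at 4:1 that becomes 8 dB over, giving -35 dBFS.
Stage 2: -35 dBFS ≤ -21 dBFS, so stage 2 doesn't engage; output -35 dBFS.
Stage 3: -35 dBFS is at or below the -29 dBFS threshold — no compression; make-up brings it to -31 dBFS.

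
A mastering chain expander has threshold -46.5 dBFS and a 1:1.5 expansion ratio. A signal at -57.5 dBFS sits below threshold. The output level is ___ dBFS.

Below threshold, a 1:1.5 expander applies gain = (1.5−1)×(T − x) of attenuation.
(1.5−1) × 11 = 5.5 dB, so output = -57.5 − 5.5 = -63 dBFS.

-63 dBFS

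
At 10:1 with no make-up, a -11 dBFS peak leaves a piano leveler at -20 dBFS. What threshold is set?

-21 dBFS

Gain reduction = -11 − (-20) = 9 dB; output overshoot = GR / (R − 1) = 9 / 9 = 1 dB.
Threshold = output − output overshoot = -20 − 1 = -21 dBFS.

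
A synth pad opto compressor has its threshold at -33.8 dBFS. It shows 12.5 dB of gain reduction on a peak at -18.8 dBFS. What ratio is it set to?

Input overshoot = -18.8 − (-33.8) = 15 dB.
Output overshoot = 15 − 12.5 = 2.5 dB.
Ratio = input overshoot / output overshoot = 15 / 2.5 = 6.

6:1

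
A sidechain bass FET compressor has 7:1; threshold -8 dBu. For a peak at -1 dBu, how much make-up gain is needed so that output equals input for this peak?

Without make-up, output = threshold + overshoot/7 = -8 + 1 = -7 dBu.
Gap to target: 6 dB.

6 dB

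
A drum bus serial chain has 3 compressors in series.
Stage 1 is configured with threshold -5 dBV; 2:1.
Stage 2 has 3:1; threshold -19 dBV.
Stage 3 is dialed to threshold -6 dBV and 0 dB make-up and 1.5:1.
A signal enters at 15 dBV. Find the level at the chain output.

-11 dBV

Stage 1: 15 dBV is 20 dB over -5 dBV; at 2:1 that becomes 10 dB over, giving 5 dBV.
Stage 2: 24 dB above -19 dBV, reduced 3:1 to 8 dB above → -11 dBV.
Stage 3: -11 dBV ≤ -6 dBV, so stage 3 doesn't engage; output -11 dBV.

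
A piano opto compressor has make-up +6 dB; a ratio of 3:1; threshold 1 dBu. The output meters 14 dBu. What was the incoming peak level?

22 dBu

Remove make-up: 14 − 6 = 8 dBu.
The compressed level sits 8 − 1 = 7 dB over threshold.
Input overshoot = R × output overshoot = 21 dB → input = 1 + 21 = 22 dBu.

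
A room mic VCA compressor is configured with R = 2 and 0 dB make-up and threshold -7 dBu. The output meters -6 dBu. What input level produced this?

-5 dBu

The compressed level sits -6 − (-7) = 1 dB over threshold.
Before 2:1 compression the overshoot was 1 × 2 = 2 dB, so input = -7 + 2 = -5 dBu.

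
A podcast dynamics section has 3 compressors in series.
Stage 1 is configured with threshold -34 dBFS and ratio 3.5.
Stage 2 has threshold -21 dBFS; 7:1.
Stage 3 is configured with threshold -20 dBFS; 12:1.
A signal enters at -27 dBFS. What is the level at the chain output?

Stage 1: -27 dBFS is 7 dB over -34 dBFS; at 3.5:1 that becomes 2 dB over, giving -32 dBFS.
Stage 2: -32 dBFS is at or below the -21 dBFS threshold — no compression; output -32 dBFS.
Stage 3: -32 dBFS is at or below the -20 dBFS threshold — no compression; output -32 dBFS.

-32 dBFS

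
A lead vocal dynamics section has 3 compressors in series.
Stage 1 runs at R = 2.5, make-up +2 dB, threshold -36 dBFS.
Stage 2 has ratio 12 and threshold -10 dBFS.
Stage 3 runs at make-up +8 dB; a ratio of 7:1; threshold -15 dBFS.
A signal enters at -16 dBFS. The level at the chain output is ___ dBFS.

Stage 1: overshoot 20 dB → 20/2.5 = 8 dB → -28 dBFS; +2 dB make-up → -26 dBFS.
Stage 2: below threshold (-26 ≤ -10); passes unchanged; output -26 dBFS.
Stage 3: -26 dBFS ≤ -15 dBFS, so stage 3 doesn't engage; make-up brings it to -18 dBFS.

-18 dBFS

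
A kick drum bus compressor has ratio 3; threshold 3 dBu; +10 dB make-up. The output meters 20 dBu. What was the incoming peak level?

Before make-up, the level was 20 − 10 = 10 dBu.
The compressed level sits 10 − 3 = 7 dB over threshold.
Before 3:1 compression the overshoot was 7 × 3 = 21 dB, so input = 3 + 21 = 24 dBu.

24 dBu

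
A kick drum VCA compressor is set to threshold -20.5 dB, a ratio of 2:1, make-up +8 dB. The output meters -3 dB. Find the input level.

-1.5 dB

Remove make-up: -3 − 8 = -11 dB.
The compressed level sits -11 − (-20.5) = 9.5 dB over threshold.
Input overshoot = R × output overshoot = 19 dB → input = -20.5 + 19 = -1.5 dB.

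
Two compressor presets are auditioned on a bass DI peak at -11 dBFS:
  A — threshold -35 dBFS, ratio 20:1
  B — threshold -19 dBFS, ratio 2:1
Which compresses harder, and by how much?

A: GR = 24 − 24/20 = 22.8 dB.
B: GR = 8 − 8/2 = 4 dB.
Difference: 18.8 dB in favour of A.

A, by 18.8 dB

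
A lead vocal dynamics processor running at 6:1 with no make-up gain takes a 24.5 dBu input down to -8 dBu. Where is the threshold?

-14.5 dBu

Gain reduction = 24.5 − (-8) = 32.5 dB; output overshoot = GR / (R − 1) = 32.5 / 5 = 6.5 dB.
Threshold = output − output overshoot = -8 − 6.5 = -14.5 dBu.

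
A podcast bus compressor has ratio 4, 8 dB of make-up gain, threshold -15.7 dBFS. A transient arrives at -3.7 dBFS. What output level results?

The input is 12 dB above the -15.7 dBFS threshold.
The 12 dB excess becomes 3 dB after 4:1 reduction.
Output = -15.7 + 3 = -12.7 dBFS; make-up adds 8 dB, giving -4.7 dBFS.

-4.7 dBFS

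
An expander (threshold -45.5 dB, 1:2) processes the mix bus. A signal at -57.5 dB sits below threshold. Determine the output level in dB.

-69.5 dB

The input is 12 dB below the -45.5 dB threshold.
A 1:2 expander multiplies undershoot by 2: 12 × 2 = 24 dB below threshold.
Output = -45.5 − 24 = -69.5 dB.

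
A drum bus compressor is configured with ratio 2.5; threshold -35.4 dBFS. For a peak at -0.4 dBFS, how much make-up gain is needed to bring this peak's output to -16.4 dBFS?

5 dB

Overshoot 35 dB → 35/2.5 = 14 dB after compression, so the compressed level is -35.4 + 14 = -21.4 dBFS.
Make-up = target − compressed = -16.4 − (-21.4) = 5 dB.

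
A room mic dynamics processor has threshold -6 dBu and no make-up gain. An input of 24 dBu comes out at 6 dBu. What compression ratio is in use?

Input overshoot = 24 − (-6) = 30 dB; output overshoot = 6 − (-6) = 12 dB.
Ratio = 30 / 12 = 2.5.

2.5:1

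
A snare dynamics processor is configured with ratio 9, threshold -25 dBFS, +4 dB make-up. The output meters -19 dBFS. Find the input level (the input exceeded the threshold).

-7 dBFS

Before make-up, the level was -19 − 4 = -23 dBFS.
That's 2 dB above the -25 dBFS threshold.
Before 9:1 compression the overshoot was 2 × 9 = 18 dB, so input = -25 + 18 = -7 dBFS.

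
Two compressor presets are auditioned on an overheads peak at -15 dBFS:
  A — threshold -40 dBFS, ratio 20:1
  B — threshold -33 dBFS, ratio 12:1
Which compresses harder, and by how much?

A: 25 dB over, compressed to 1.25 dB over, so 23.75 dB of GR.
B: 18 dB over, compressed to 1.5 dB over, so 16.5 dB of GR.
A reduces 7.25 dB more.

A, by 7.25 dB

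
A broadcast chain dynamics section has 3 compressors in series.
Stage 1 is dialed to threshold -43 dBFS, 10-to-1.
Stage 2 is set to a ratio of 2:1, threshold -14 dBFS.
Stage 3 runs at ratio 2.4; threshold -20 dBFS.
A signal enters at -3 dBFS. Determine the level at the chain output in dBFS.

-39 dBFS

Stage 1: overshoot 40 dB → 40/10 = 4 dB → -39 dBFS.
Stage 2: -39 dBFS ≤ -14 dBFS, so stage 2 doesn't engage; output -39 dBFS.
Stage 3: -39 dBFS is at or below the -20 dBFS threshold — no compression; output -39 dBFS.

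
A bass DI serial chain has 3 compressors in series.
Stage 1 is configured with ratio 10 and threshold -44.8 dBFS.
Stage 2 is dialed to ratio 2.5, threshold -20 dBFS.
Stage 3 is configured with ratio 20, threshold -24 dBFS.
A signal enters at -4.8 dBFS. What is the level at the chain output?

-40.8 dBFS

Stage 1: 40 dB above -44.8 dBFS, reduced 10:1 to 4 dB above → -40.8 dBFS.
Stage 2: -40.8 dBFS is at or below the -20 dBFS threshold — no compression; output -40.8 dBFS.
Stage 3: below threshold (-40.8 ≤ -24); passes unchanged; output -40.8 dBFS.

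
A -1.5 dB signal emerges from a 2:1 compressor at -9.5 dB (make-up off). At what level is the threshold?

Gain reduction = -1.5 − (-9.5) = 8 dB; output overshoot = GR / (R − 1) = 8 / 1 = 8 dB.
Threshold = output − output overshoot = -9.5 − 8 = -17.5 dB.

-17.5 dB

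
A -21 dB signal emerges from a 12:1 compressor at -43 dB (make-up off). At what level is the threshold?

Gain reduction = -21 − (-43) = 22 dB; output overshoot = GR / (R − 1) = 22 / 11 = 2 dB.
Threshold = output − output overshoot = -43 − 2 = -45 dB.

-45 dB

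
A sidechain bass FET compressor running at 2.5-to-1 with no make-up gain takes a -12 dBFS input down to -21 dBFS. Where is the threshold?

Let T be the threshold. Output overshoot = (input overshoot)/R, so -21 − T = (-12 − T)/2.5.
2.5·(-21 − T) = -12 − T → 1.5·T = -52.5 − (-12) = -40.5.
T = -40.5/1.5 = -27 dBFS.

-27 dBFS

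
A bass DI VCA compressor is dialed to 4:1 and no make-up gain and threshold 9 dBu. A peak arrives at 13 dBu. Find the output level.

10 dBu

13 dBu sits 4 dB over threshold.
4:1 compression reduces that to 4/4 = 1 dB over.
So the level is 9 + 1 = 10 dBu.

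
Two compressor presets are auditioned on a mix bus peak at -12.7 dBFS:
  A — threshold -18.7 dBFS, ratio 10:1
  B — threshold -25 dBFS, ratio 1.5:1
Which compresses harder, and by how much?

A: GR = 6 − 6/10 = 5.4 dB.
B: GR = 12.3 − 12.3/1.5 = 4.1 dB.
A reduces 1.3 dB more.

A, by 1.3 dB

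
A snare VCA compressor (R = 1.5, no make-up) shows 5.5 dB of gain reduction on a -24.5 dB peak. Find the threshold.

Input is 16.5 dB above T (since output overshoot × R = input overshoot: (-30 − T)·1.5 = -24.5 − T gives T = -41 dB).
Check: -41 + (-24.5 − (-41))/1.5 = -41 + 11 = -30 dB. ✓

-41 dB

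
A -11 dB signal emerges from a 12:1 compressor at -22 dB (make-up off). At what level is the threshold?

-23 dB

Gain reduction = -11 − (-22) = 11 dB; output overshoot = GR / (R − 1) = 11 / 11 = 1 dB.
Threshold = output − output overshoot = -22 − 1 = -23 dB.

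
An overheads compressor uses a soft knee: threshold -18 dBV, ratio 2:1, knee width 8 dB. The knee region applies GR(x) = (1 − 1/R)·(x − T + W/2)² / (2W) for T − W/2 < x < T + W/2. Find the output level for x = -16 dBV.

x − T + W/2 = -16 − (-18) + 4 = 6.
GR = (1 − 1/2) × 6² / 16 = 0.5 × 36 / 16 = 1.125 dB.
Output = -16 − 1.125 = -17.125 dBV.

-17.125 dBV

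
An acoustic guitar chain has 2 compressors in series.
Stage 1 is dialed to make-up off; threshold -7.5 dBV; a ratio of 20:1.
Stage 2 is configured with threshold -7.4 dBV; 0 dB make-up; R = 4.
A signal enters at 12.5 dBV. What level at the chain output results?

-7.175 dBV

Stage 1: 20 dB above -7.5 dBV, reduced 20:1 to 1 dB above → -6.5 dBV.
Stage 2: overshoot 0.9 dB → 0.9/4 = 0.225 dB → -7.175 dBV.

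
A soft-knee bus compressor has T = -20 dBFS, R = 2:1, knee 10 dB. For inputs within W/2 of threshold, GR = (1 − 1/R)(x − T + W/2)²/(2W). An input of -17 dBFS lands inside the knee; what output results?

x − T + W/2 = -17 − (-20) + 5 = 8.
GR = (1 − 1/2) × 8² / 20 = 0.5 × 64 / 20 = 1.6 dB.
Output = -17 − 1.6 = -18.6 dBFS.

-18.6 dBFS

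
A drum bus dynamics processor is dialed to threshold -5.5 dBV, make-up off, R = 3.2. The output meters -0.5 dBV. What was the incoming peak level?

The compressed level sits -0.5 − (-5.5) = 5 dB over threshold.
Undo the ratio: input overshoot = 5 × 3.2 = 16 dB, giving input = 10.5 dBV.

10.5 dBV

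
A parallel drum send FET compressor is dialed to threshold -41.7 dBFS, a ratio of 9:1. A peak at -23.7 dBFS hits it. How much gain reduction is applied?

16 dB

Overshoot = -23.7 − (-41.7) = 18 dB.
At 9:1, output sits 18/9 = 2 dB above threshold.
GR = overshoot in − overshoot out = 18 − 2 = 16 dB.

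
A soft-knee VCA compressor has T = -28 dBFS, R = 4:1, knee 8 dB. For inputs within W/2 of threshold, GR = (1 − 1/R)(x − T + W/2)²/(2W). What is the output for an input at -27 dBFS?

x − T + W/2 = -27 − (-28) + 4 = 5.
GR = (1 − 1/4) × 5² / 16 = 0.75 × 25 / 16 = 1.171875 dB.
Output = -27 − 1.171875 = -28.171875 dBFS.

-28.171875 dBFS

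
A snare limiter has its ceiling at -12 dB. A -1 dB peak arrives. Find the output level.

At ∞:1, everything above -12 dB is held at the ceiling.

-12 dB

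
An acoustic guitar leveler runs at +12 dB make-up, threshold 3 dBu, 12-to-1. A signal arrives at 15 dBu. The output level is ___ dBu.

16 dBu

15 dBu sits 12 dB over threshold.
12:1 compression reduces that to 12/12 = 1 dB over.
That puts the output at 4 dBu; make-up adds 12 dB, giving 16 dBu.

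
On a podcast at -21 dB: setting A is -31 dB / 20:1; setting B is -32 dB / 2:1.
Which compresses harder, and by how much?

A: GR = 10 − 10/20 = 9.5 dB.
B: GR = 11 − 11/2 = 5.5 dB.
Difference: 4 dB in favour of A.

A, by 4 dB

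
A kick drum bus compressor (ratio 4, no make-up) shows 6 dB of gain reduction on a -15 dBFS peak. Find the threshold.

Input is 8 dB above T (since output overshoot × R = input overshoot: (-21 − T)·4 = -15 − T gives T = -23 dBFS).
Check: -23 + (-15 − (-23))/4 = -23 + 2 = -21 dBFS. ✓

-23 dBFS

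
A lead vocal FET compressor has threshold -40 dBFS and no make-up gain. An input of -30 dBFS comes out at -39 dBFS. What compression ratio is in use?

Input overshoot = -30 − (-40) = 10 dB; output overshoot = -39 − (-40) = 1 dB.
Ratio = 10 / 1 = 10.

10:1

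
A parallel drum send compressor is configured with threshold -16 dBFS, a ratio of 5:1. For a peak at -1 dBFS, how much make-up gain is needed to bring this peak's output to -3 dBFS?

Overshoot 15 dB → 15/5 = 3 dB after compression, so the compressed level is -16 + 3 = -13 dBFS.
Make-up = target − compressed = -3 − (-13) = 10 dB.

10 dB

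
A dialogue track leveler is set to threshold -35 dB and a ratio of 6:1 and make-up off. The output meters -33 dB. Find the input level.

-23 dB

The compressed level sits -33 − (-35) = 2 dB over threshold.
Input overshoot = R × output overshoot = 12 dB → input = -35 + 12 = -23 dB.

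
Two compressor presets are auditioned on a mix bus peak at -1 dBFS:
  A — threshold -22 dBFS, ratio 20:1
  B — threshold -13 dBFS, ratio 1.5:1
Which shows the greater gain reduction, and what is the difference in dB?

A: 21 dB over, compressed to 1.05 dB over, so 19.95 dB of GR.
B: 12 dB over, compressed to 8 dB over, so 4 dB of GR.
A reduces 15.95 dB more.

A, by 15.95 dB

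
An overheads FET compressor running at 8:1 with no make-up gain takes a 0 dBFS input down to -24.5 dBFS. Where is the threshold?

Gain reduction = 0 − (-24.5) = 24.5 dB; output overshoot = GR / (R − 1) = 24.5 / 7 = 3.5 dB.
Threshold = output − output overshoot = -24.5 − 3.5 = -28 dBFS.

-28 dBFS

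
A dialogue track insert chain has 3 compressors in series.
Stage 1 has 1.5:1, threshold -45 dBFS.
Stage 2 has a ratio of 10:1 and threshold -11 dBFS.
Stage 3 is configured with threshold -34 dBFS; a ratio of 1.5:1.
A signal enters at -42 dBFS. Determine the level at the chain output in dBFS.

-43 dBFS

Stage 1: overshoot 3 dB → 3/1.5 = 2 dB → -43 dBFS.
Stage 2: -43 dBFS is at or below the -11 dBFS threshold — no compression; output -43 dBFS.
Stage 3: below threshold (-43 ≤ -34); passes unchanged; output -43 dBFS.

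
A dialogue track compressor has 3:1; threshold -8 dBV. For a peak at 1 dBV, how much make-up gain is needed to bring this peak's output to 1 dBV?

Overshoot 9 dB → 9/3 = 3 dB after compression, so the compressed level is -8 + 3 = -5 dBV.
Make-up = target − compressed = 1 − (-5) = 6 dB.

6 dB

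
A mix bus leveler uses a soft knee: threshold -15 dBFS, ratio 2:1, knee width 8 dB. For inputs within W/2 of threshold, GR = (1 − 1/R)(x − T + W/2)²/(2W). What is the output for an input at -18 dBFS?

-18.03125 dBFS

x − T + W/2 = -18 − (-15) + 4 = 1.
GR = (1 − 1/2) × 1² / 16 = 0.5 × 1 / 16 = 0.03125 dB.
Output = -18 − 0.03125 = -18.03125 dBFS.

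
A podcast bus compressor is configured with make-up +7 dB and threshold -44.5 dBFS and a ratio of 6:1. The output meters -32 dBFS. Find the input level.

Stripping the +7 dB make-up gives -39 dBFS at the gain stage.
That's 5.5 dB above the -44.5 dBFS threshold.
Input overshoot = R × output overshoot = 33 dB → input = -44.5 + 33 = -11.5 dBFS.

-11.5 dBFS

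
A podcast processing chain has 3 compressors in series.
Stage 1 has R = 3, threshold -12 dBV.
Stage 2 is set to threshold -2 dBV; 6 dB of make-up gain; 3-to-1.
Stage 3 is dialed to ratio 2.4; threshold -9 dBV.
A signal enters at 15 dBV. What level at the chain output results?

-4 dBV

Stage 1: 27 dB above -12 dBV, reduced 3:1 to 9 dB above → -3 dBV.
Stage 2: -3 dBV ≤ -2 dBV, so stage 2 doesn't engage; make-up brings it to 3 dBV.
Stage 3: overshoot 12 dB → 12/2.4 = 5 dB → -4 dBV.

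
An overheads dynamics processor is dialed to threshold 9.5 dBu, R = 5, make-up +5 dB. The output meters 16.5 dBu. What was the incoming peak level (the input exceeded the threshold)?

19.5 dBu

Before make-up, the level was 16.5 − 5 = 11.5 dBu.
The compressed level sits 11.5 − 9.5 = 2 dB over threshold.
Undo the ratio: input overshoot = 2 × 5 = 10 dB, giving input = 19.5 dBu.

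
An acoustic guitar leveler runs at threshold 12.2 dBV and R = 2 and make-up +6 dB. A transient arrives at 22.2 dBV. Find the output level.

22.2 dBV sits 10 dB over threshold.
At 2:1 the overshoot is divided by 2, leaving 5 dB above threshold.
Output = 12.2 + 5 = 17.2 dBV; make-up adds 6 dB, giving 23.2 dBV.

23.2 dBV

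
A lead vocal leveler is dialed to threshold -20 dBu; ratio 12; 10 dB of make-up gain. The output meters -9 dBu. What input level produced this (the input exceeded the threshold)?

Stripping the +10 dB make-up gives -19 dBu at the gain stage.
Post-compression overshoot = -19 − (-20) = 1 dB.
Input overshoot = R × output overshoot = 12 dB → input = -20 + 12 = -8 dBu.

-8 dBu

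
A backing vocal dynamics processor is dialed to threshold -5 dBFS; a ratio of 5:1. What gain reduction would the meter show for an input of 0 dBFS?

4 dB

Overshoot = 0 − (-5) = 5 dB.
At 5:1, output sits 5/5 = 1 dB above threshold.
Gain reduction = 5 − 1 = 4 dB.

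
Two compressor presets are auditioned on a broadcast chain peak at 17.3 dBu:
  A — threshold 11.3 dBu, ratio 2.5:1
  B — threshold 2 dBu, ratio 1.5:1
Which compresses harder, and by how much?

B, by 1.5 dB

A: GR = 6 − 6/2.5 = 3.6 dB.
B: GR = 15.3 − 15.3/1.5 = 5.1 dB.
B reduces 1.5 dB more.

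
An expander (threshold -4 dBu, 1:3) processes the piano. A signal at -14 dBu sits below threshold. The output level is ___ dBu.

-34 dBu

Below threshold, a 1:3 expander applies gain = (3−1)×(T − x) of attenuation.
(3−1) × 10 = 20 dB, so output = -14 − 20 = -34 dBu.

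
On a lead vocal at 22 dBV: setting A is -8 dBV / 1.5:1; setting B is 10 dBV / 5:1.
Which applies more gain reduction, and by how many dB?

A, by 0.4 dB

A: GR = 30 − 30/1.5 = 10 dB.
B: GR = 12 − 12/5 = 9.6 dB.
A applies 0.4 dB more gain reduction.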